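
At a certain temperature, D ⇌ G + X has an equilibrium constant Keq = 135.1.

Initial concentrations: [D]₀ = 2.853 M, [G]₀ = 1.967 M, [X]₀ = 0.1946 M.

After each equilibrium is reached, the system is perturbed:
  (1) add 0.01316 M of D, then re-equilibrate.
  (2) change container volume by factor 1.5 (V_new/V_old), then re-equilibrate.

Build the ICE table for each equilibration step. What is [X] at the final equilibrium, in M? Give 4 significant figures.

Q₀ = 0.1342 vs Keq = 135.1 ⇒ Q<K, forward
Step 1:
                   D          G          X
  Initial      2.853      1.967     0.1946
  Change       -2.75       2.75       2.75
  Equil       0.1028      4.717      2.945
  solve Keq expr → x = 2.75; check Q = 135.1
Then add 0.01316 M of D.
Step 2:
                   D          G          X
  Initial      0.116      4.717      2.945
  Change    -0.01245    0.01245    0.01245
  Equil       0.1035       4.73      2.957
  solve Keq expr → x = 0.01245; check Q = 135.1
Then change container volume by factor 1.5 (V_new/V_old).
Step 3:
                   D          G          X
  Initial    0.06902      3.153      1.971
  Change    -0.02216    0.02216    0.02216
  Equil      0.04686      3.175      1.994
  solve Keq expr → x = 0.02216; check Q = 135.1

[X]_eq = 1.994 M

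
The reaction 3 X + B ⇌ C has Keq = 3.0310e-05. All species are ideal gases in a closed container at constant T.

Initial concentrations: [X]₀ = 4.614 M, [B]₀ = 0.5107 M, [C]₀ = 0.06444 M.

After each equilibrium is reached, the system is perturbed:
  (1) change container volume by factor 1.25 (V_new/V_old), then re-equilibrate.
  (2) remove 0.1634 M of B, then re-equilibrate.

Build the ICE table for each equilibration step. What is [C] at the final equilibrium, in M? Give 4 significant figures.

Q₀ = 0.001285 vs Keq = 3.0310e-05 ⇒ Q>K, reverse
Step 1:
                   X          B          C
  Initial      4.614     0.5107    0.06444
  Change      0.1876    0.06252   -0.06252
  Equil        4.802     0.5732   0.001923
  solve Keq expr → x = -0.06252; check Q = 3.0310e-05
Then change container volume by factor 1.25 (V_new/V_old).
Step 2:
                   X          B          C
  Initial      3.841     0.4586   0.001539
  Change    0.002245 7.4819e-04 -7.4819e-04
  Equil        3.843     0.4593 7.9046e-04
  solve Keq expr → x = -7.4819e-04; check Q = 3.0310e-05
Then remove 0.1634 M of B.
Step 3:
                   X          B          C
  Initial      3.843     0.2959 7.9046e-04
  Change  8.4114e-04 2.8038e-04 -2.8038e-04
  Equil        3.844     0.2962 5.1008e-04
  solve Keq expr → x = -2.8038e-04; check Q = 3.0310e-05

[C]_eq = 5.1008e-04 M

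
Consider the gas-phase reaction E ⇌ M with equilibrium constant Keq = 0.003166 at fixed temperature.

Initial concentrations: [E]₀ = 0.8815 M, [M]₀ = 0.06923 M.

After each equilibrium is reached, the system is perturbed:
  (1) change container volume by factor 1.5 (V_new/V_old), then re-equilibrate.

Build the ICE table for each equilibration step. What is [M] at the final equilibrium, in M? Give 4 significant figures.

Q₀ = 0.07854 vs Keq = 0.003166 ⇒ Q>K, reverse
Step 1:
                    E           M
  I            0.8815     0.06923
  C           0.06623    -0.06623
  E            0.9477    0.003001
  solve Keq expr → x = -0.06623; check Q = 0.003166
Then change container volume by factor 1.5 (V_new/V_old).
Step 2:
                    E           M
  I            0.6318       0.002
  C                 0           0
  E            0.6318       0.002
  solve Keq expr → x = 0; check Q = 0.003166

[M]_eq = 0.002 M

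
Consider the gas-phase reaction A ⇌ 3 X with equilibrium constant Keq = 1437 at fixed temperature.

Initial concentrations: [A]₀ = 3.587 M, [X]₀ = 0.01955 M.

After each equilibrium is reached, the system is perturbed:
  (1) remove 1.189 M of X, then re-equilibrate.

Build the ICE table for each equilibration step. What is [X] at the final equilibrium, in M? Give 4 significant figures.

Q₀ = 2.0831e-06 vs Keq = 1437 ⇒ Q<K, forward
Step 1:
                    A           X
  I             3.587     0.01955
  C             -3.05       9.151
  E            0.5367        9.17
  solve Keq expr → x = 3.05; check Q = 1437
Then remove 1.189 M of X.
Step 2:
                    A           X
  I            0.5367       7.981
  C           -0.1289      0.3867
  E            0.4078       8.368
  solve Keq expr → x = 0.1289; check Q = 1437

[X]_eq = 8.368 M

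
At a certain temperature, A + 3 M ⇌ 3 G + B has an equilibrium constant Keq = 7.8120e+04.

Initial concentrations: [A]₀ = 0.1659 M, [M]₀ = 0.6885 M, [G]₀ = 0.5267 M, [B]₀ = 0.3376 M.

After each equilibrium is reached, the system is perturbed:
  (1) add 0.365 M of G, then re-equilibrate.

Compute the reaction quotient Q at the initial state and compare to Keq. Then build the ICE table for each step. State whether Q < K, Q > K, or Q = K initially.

Q₀ = 0.911; Q < K (proceeds forward)

Q₀ = 0.911 vs Keq = 7.8120e+04 ⇒ Q<K, forward
Step 1:
                  A         M         G         B
  init       0.1659    0.6885    0.5267    0.3376
  Δ          -0.165   -0.4949    0.4949     0.165
  eq      9.4466e-04    0.1936     1.022    0.5026
  solve Keq expr → x = 0.165; check Q = 7.8120e+04
Then add 0.365 M of G.
Step 2:
                  A         M         G         B
  init    9.4466e-04    0.1936     1.387    0.5026
  Δ        0.001261  0.003782 -0.003782 -0.001261
  eq       0.002205    0.1974     1.383    0.5013
  solve Keq expr → x = -0.001261; check Q = 7.8120e+04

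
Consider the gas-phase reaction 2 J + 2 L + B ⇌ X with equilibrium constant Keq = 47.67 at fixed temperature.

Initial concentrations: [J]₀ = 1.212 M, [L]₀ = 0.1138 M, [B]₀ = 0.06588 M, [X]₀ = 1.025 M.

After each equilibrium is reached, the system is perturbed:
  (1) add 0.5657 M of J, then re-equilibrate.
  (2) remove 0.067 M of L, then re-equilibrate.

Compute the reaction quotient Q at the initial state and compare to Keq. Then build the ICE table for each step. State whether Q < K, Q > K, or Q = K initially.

Q₀ = 817.9; Q > K (proceeds reverse)

Q₀ = 817.9 vs Keq = 47.67 ⇒ Q>K, reverse
Step 1:
                   J          L          B          X
  I            1.212     0.1138    0.06588      1.025
  C            0.157      0.157    0.07852   -0.07852
  E            1.369     0.2708     0.1444     0.9465
  solve Keq expr → x = -0.07852; check Q = 47.67
Then add 0.5657 M of J.
Step 2:
                   J          L          B          X
  I            1.935     0.2708     0.1444     0.9465
  C         -0.05101   -0.05101   -0.02551    0.02551
  E            1.884     0.2198     0.1189      0.972
  solve Keq expr → x = 0.02551; check Q = 47.67
Then remove 0.067 M of L.
Step 3:
                   J          L          B          X
  I            1.884     0.1528     0.1189      0.972
  C          0.04284    0.04284    0.02142   -0.02142
  E            1.927     0.1957     0.1403     0.9506
  solve Keq expr → x = -0.02142; check Q = 47.67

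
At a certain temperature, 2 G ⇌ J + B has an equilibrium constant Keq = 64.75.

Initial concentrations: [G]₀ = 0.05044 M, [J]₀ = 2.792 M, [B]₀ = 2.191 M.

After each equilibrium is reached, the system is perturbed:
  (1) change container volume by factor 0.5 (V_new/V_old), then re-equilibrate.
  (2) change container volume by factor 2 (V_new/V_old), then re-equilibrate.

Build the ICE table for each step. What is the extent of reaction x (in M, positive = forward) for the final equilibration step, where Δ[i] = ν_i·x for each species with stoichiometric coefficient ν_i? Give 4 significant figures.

Q₀ = 2404 vs Keq = 64.75 ⇒ Q>K, reverse
Step 1:
                  G         J         B
  Initial   0.05044     2.792     2.191
  Change     0.2418   -0.1209   -0.1209
  Equil      0.2922     2.671      2.07
  solve Keq expr → x = -0.1209; check Q = 64.75
Then change container volume by factor 0.5 (V_new/V_old).
Step 2:
                  G         J         B
  Initial    0.5845     5.342      4.14
  Change          0         0         0
  Equil      0.5845     5.342      4.14
  solve Keq expr → x = 0; check Q = 64.75
Then change container volume by factor 2 (V_new/V_old).
Step 3:
                  G         J         B
  Initial    0.2922     2.671      2.07
  Change          0         0         0
  Equil      0.2922     2.671      2.07
  solve Keq expr → x = 0; check Q = 64.75

x = 0 M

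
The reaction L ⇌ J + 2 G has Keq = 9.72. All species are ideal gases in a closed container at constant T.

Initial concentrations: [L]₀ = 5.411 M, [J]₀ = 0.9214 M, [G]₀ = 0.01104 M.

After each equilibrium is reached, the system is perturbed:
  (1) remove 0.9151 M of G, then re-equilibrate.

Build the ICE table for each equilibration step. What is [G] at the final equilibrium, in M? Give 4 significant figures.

[G]_eq = 3.275 M

Q₀ = 2.0754e-05 vs Keq = 9.72 ⇒ Q<K, forward
Step 1:
                   L          J          G
  init         5.411     0.9214    0.01104
  Δ           -1.794      1.794      3.587
  eq           3.617      2.715      3.599
  solve Keq expr → x = 1.794; check Q = 9.72
Then remove 0.9151 M of G.
Step 2:
                   L          J          G
  init         3.617      2.715      2.683
  Δ          -0.2956     0.2956     0.5912
  eq           3.322      3.011      3.275
  solve Keq expr → x = 0.2956; check Q = 9.72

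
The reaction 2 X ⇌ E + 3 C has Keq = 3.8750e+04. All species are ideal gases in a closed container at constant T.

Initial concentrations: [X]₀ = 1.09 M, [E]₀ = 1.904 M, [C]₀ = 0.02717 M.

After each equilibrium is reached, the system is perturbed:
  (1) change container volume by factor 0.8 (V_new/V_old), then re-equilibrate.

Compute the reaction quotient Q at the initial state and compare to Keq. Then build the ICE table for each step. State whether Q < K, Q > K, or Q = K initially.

Q₀ = 3.2143e-05 vs Keq = 3.8750e+04 ⇒ Q<K, forward
Step 1:
                   X          E          C
  I             1.09      1.904    0.02717
  C           -1.073     0.5367       1.61
  E          0.01663      2.441      1.637
  solve Keq expr → x = 0.5367; check Q = 3.8750e+04
Then change container volume by factor 0.8 (V_new/V_old).
Step 2:
                   X          E          C
  I          0.02078      3.051      2.047
  C         0.005041  -0.002521  -0.007562
  E          0.02582      3.048      2.039
  solve Keq expr → x = -0.002521; check Q = 3.8750e+04

Q₀ = 3.2143e-05; Q < K (proceeds forward)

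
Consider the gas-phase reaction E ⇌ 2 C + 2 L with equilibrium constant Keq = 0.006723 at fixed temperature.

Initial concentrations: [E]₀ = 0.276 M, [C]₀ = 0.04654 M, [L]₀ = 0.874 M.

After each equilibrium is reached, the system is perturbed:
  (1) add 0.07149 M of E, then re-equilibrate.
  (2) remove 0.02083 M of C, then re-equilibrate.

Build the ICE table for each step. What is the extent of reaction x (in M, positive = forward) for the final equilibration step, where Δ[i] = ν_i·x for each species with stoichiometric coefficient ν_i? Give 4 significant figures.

x = 0.009472 M

Q₀ = 0.005995 vs Keq = 0.006723 ⇒ Q<K, forward
Step 1:
                   E          C          L
  I            0.276    0.04654      0.874
  C        -0.001247   0.002495   0.002495
  E           0.2748    0.04903     0.8765
  solve Keq expr → x = 0.001247; check Q = 0.006723
Then add 0.07149 M of E.
Step 2:
                   E          C          L
  I           0.3462    0.04903     0.8765
  C        -0.002727   0.005455   0.005455
  E           0.3435    0.05449     0.8819
  solve Keq expr → x = 0.002727; check Q = 0.006723
Then remove 0.02083 M of C.
Step 3:
                   E          C          L
  I           0.3435    0.03366     0.8819
  C        -0.009472    0.01894    0.01894
  E            0.334     0.0526     0.9009
  solve Keq expr → x = 0.009472; check Q = 0.006723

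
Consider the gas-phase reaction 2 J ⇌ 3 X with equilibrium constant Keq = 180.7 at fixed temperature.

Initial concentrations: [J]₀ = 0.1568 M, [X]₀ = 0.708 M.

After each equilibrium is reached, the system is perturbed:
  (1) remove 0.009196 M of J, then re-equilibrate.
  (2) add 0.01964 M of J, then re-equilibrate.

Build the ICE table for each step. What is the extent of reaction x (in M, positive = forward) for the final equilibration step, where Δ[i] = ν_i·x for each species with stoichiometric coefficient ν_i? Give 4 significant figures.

x = 0.008503 M

Q₀ = 14.43 vs Keq = 180.7 ⇒ Q<K, forward
Step 1:
                    J           X
  I            0.1568       0.708
  C          -0.09799       0.147
  E           0.05881       0.855
  solve Keq expr → x = 0.04899; check Q = 180.7
Then remove 0.009196 M of J.
Step 2:
                    J           X
  I           0.04961       0.855
  C          0.007967    -0.01195
  E           0.05758       0.843
  solve Keq expr → x = -0.003984; check Q = 180.7
Then add 0.01964 M of J.
Step 3:
                    J           X
  I           0.07722       0.843
  C          -0.01701     0.02551
  E           0.06022      0.8685
  solve Keq expr → x = 0.008503; check Q = 180.7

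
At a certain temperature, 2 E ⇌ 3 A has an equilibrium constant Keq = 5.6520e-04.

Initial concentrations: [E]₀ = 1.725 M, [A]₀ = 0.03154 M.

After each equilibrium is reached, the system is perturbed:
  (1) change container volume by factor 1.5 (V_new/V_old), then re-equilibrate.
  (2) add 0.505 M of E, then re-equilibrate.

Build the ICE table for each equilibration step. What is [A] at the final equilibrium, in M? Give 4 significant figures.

[A]_eq = 0.1128 M

Q₀ = 1.0544e-05 vs Keq = 5.6520e-04 ⇒ Q<K, forward
Step 1:
                   E          A
  init         1.725    0.03154
  Δ         -0.05651    0.08477
  eq           1.668     0.1163
  solve Keq expr → x = 0.02826; check Q = 5.6520e-04
Then change container volume by factor 1.5 (V_new/V_old).
Step 2:
                   E          A
  init         1.112    0.07754
  Δ        -0.007224    0.01084
  eq           1.105    0.08838
  solve Keq expr → x = 0.003612; check Q = 5.6520e-04
Then add 0.505 M of E.
Step 3:
                   E          A
  init          1.61    0.08838
  Δ         -0.01629    0.02444
  eq           1.594     0.1128
  solve Keq expr → x = 0.008146; check Q = 5.6520e-04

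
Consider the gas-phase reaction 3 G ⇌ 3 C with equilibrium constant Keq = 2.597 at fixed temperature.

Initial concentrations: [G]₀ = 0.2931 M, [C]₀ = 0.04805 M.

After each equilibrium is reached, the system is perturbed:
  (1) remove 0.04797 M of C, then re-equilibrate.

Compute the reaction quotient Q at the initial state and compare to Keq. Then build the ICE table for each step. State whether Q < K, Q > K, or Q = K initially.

Q₀ = 0.004406 vs Keq = 2.597 ⇒ Q<K, forward
Step 1:
                  G         C
  Initial    0.2931   0.04805
  Change    -0.1494    0.1494
  Equil      0.1437    0.1975
  solve Keq expr → x = 0.04981; check Q = 2.597
Then remove 0.04797 M of C.
Step 2:
                  G         C
  Initial    0.1437    0.1495
  Change    -0.0202    0.0202
  Equil      0.1235    0.1697
  solve Keq expr → x = 0.006734; check Q = 2.597

Q₀ = 0.004406; Q < K (proceeds forward)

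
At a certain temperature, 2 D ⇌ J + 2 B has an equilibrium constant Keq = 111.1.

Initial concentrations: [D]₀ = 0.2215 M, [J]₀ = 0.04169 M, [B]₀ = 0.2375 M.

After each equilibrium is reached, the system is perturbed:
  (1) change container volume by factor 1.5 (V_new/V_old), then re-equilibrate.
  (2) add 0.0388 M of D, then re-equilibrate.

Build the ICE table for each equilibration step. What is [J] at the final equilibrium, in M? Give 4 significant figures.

[J]_eq = 0.1156 M

Q₀ = 0.04793 vs Keq = 111.1 ⇒ Q<K, forward
Step 1:
                   D          J          B
  Initial     0.2215    0.04169     0.2375
  Change     -0.2055     0.1028     0.2055
  Equil      0.01597     0.1445      0.443
  solve Keq expr → x = 0.1028; check Q = 111.1
Then change container volume by factor 1.5 (V_new/V_old).
Step 2:
                   D          J          B
  Initial    0.01065     0.0963     0.2954
  Change   -0.001858 9.2875e-04   0.001858
  Equil     0.008792    0.09723     0.2972
  solve Keq expr → x = 9.2875e-04; check Q = 111.1
Then add 0.0388 M of D.
Step 3:
                   D          J          B
  Initial    0.04759    0.09723     0.2972
  Change    -0.03682    0.01841    0.03682
  Equil      0.01078     0.1156      0.334
  solve Keq expr → x = 0.01841; check Q = 111.1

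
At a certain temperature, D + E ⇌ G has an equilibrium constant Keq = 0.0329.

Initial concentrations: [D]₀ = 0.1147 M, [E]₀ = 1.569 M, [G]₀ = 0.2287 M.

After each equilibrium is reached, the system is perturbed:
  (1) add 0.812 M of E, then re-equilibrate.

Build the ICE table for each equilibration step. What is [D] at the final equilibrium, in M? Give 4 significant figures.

Q₀ = 1.271 vs Keq = 0.0329 ⇒ Q>K, reverse
Step 1:
                    D           E           G
  Initial      0.1147       1.569      0.2287
  Change       0.2097      0.2097     -0.2097
  Equil        0.3244       1.779     0.01898
  solve Keq expr → x = -0.2097; check Q = 0.0329
Then add 0.812 M of E.
Step 2:
                    D           E           G
  Initial      0.3244       2.591     0.01898
  Change     -0.00791    -0.00791     0.00791
  Equil        0.3165       2.583     0.02689
  solve Keq expr → x = 0.00791; check Q = 0.0329

[D]_eq = 0.3165 M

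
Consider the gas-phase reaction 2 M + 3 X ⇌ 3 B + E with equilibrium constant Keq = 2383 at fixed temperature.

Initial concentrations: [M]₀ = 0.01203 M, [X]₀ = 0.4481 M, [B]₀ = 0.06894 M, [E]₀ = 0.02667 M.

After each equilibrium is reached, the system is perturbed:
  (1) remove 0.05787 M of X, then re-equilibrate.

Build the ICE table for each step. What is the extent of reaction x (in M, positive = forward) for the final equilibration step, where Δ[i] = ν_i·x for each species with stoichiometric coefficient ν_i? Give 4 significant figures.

Q₀ = 0.6711 vs Keq = 2383 ⇒ Q<K, forward
Step 1:
                  M         X         B         E
  init      0.01203    0.4481   0.06894   0.02667
  Δ         -0.0117  -0.01755   0.01755  0.005849
  eq      3.3257e-04    0.4306   0.08649   0.03252
  solve Keq expr → x = 0.005849; check Q = 2383
Then remove 0.05787 M of X.
Step 2:
                  M         X         B         E
  init    3.3257e-04    0.3727   0.08649   0.03252
  Δ       7.9098e-05 1.1865e-04 -1.1865e-04 -3.9549e-05
  eq      4.1167e-04    0.3728   0.08637   0.03248
  solve Keq expr → x = -3.9549e-05; check Q = 2383

x = -3.9549e-05 M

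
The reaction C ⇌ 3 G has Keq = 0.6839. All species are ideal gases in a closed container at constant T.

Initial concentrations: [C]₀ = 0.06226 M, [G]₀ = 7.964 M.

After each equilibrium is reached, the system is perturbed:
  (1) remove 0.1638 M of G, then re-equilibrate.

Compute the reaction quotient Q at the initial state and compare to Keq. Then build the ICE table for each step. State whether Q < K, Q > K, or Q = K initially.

Q₀ = 8113; Q > K (proceeds reverse)

Q₀ = 8113 vs Keq = 0.6839 ⇒ Q>K, reverse
Step 1:
                    C           G
  init        0.06226       7.964
  Δ             2.265      -6.796
  eq            2.328       1.168
  solve Keq expr → x = -2.265; check Q = 0.6839
Then remove 0.1638 M of G.
Step 2:
                    C           G
  init          2.328       1.004
  Δ           -0.0517      0.1551
  eq            2.276       1.159
  solve Keq expr → x = 0.0517; check Q = 0.6839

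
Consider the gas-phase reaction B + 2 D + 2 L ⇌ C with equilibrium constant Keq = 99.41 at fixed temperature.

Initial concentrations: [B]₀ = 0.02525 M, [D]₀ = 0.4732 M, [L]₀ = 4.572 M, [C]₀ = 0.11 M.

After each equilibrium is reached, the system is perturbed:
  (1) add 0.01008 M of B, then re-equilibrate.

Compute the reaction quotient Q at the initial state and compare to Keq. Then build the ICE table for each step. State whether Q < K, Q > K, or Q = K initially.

Q₀ = 0.9307 vs Keq = 99.41 ⇒ Q<K, forward
Step 1:
                  B         D         L         C
  I         0.02525    0.4732     4.572      0.11
  C        -0.02488  -0.04976  -0.04976   0.02488
  E       3.7002e-04    0.4234     4.522    0.1349
  solve Keq expr → x = 0.02488; check Q = 99.41
Then add 0.01008 M of B.
Step 2:
                  B         D         L         C
  I         0.01045    0.4234     4.522    0.1349
  C        -0.01001  -0.02002  -0.02002   0.01001
  E       4.4180e-04    0.4034     4.502    0.1449
  solve Keq expr → x = 0.01001; check Q = 99.41

Q₀ = 0.9307; Q < K (proceeds forward)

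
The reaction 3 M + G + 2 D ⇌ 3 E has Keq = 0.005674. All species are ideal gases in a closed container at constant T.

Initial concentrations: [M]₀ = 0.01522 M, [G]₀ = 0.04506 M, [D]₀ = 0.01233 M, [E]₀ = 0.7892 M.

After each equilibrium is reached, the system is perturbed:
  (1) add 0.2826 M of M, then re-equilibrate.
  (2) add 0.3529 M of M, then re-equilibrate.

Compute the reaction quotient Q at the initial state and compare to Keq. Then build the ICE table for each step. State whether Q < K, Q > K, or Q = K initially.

Q₀ = 2.0352e+10 vs Keq = 0.005674 ⇒ Q>K, reverse
Step 1:
                    M           G           D           E
  I           0.01522     0.04506     0.01233      0.7892
  C            0.7335      0.2445       0.489     -0.7335
  E            0.7487      0.2895      0.5013     0.05575
  solve Keq expr → x = -0.2445; check Q = 0.005674
Then add 0.2826 M of M.
Step 2:
                    M           G           D           E
  I             1.031      0.2895      0.5013     0.05575
  C          -0.01798   -0.005994    -0.01199     0.01798
  E             1.013      0.2836      0.4893     0.07373
  solve Keq expr → x = 0.005994; check Q = 0.005674
Then add 0.3529 M of M.
Step 3:
                    M           G           D           E
  I             1.366      0.2836      0.4893     0.07373
  C           -0.0214   -0.007133    -0.01427      0.0214
  E             1.345      0.2764       0.475     0.09513
  solve Keq expr → x = 0.007133; check Q = 0.005674

Q₀ = 2.0352e+10; Q > K (proceeds reverse)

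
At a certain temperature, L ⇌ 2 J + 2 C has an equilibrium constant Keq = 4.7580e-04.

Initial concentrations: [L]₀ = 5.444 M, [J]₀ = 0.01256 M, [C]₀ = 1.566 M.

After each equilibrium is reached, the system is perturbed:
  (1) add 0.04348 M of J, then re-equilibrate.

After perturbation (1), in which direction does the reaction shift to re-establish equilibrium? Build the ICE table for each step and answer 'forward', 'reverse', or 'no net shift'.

Direction: reverse

Q₀ = 7.1063e-05 vs Keq = 4.7580e-04 ⇒ Q<K, forward
Step 1:
                    L           J           C
  init          5.444     0.01256       1.566
  Δ         -0.009756     0.01951     0.01951
  eq            5.434     0.03207       1.586
  solve Keq expr → x = 0.009756; check Q = 4.7580e-04
Then add 0.04348 M of J.
Step 2:
                    L           J           C
  init          5.434     0.07555       1.586
  Δ           0.02127    -0.04253    -0.04253
  eq            5.456     0.03302       1.543
  solve Keq expr → x = -0.02127; check Q = 4.7580e-04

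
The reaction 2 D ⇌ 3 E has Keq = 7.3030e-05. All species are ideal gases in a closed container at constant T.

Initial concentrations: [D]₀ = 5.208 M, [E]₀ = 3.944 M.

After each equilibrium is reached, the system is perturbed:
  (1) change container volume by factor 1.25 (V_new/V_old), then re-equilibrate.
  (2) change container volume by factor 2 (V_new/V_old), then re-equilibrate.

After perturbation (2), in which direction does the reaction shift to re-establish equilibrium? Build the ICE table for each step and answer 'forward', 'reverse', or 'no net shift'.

Q₀ = 2.262 vs Keq = 7.3030e-05 ⇒ Q>K, reverse
Step 1:
                    D           E
  I             5.208       3.944
  C              2.52      -3.781
  E             7.728      0.1634
  solve Keq expr → x = -1.26; check Q = 7.3030e-05
Then change container volume by factor 1.25 (V_new/V_old).
Step 2:
                    D           E
  I             6.183      0.1307
  C         -0.006661    0.009992
  E             6.176      0.1407
  solve Keq expr → x = 0.003331; check Q = 7.3030e-05
Then change container volume by factor 2 (V_new/V_old).
Step 3:
                    D           E
  I             3.088     0.07035
  C          -0.01204     0.01806
  E             3.076     0.08841
  solve Keq expr → x = 0.006019; check Q = 7.3030e-05

Direction: forward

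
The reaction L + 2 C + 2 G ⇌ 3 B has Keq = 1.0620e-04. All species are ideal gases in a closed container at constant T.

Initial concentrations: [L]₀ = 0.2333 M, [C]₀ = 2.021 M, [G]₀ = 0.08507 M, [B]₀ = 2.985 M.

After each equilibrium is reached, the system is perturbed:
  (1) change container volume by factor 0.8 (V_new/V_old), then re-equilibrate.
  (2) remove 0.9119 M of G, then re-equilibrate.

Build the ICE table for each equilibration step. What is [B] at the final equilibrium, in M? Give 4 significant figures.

[B]_eq = 0.2067 M

Q₀ = 3857 vs Keq = 1.0620e-04 ⇒ Q>K, reverse
Step 1:
                  L         C         G         B
  init       0.2333     2.021   0.08507     2.985
  Δ           0.931     1.862     1.862    -2.793
  eq          1.164     3.883     1.947    0.1919
  solve Keq expr → x = -0.931; check Q = 1.0620e-04
Then change container volume by factor 0.8 (V_new/V_old).
Step 2:
                  L         C         G         B
  init        1.455     4.854     2.434    0.2399
  Δ        -0.01169  -0.02338  -0.02338   0.03506
  eq          1.444      4.83     2.411     0.275
  solve Keq expr → x = 0.01169; check Q = 1.0620e-04
Then remove 0.9119 M of G.
Step 3:
                  L         C         G         B
  init        1.444      4.83     1.499     0.275
  Δ         0.02276   0.04552   0.04552  -0.06828
  eq          1.466     4.876     1.544    0.2067
  solve Keq expr → x = -0.02276; check Q = 1.0620e-04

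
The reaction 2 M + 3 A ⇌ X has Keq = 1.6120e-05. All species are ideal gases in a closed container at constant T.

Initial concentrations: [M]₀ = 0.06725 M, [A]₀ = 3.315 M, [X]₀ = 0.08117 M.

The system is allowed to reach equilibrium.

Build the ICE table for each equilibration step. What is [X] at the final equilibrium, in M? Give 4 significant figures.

Q₀ = 0.4927 vs Keq = 1.6120e-05 ⇒ Q>K, reverse
Step 1:
                   M          A          X
  I          0.06725      3.315    0.08117
  C           0.1623     0.2434   -0.08113
  E           0.2295      3.558 3.8260e-05
  solve Keq expr → x = -0.08113; check Q = 1.6120e-05

[X]_eq = 3.8260e-05 M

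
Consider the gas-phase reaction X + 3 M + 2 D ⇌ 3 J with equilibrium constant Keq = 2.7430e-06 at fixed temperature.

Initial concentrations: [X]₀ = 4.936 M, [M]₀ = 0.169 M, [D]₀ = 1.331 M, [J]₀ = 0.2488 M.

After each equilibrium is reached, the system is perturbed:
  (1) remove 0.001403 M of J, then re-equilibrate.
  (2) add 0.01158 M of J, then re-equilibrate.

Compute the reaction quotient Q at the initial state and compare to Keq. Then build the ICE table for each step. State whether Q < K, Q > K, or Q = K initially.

Q₀ = 0.3649; Q > K (proceeds reverse)

Q₀ = 0.3649 vs Keq = 2.7430e-06 ⇒ Q>K, reverse
Step 1:
                  X         M         D         J
  Initial     4.936     0.169     1.331    0.2488
  Change    0.07872    0.2361    0.1574   -0.2361
  Equil       5.015    0.4051     1.488   0.01265
  solve Keq expr → x = -0.07872; check Q = 2.7430e-06
Then remove 0.001403 M of J.
Step 2:
                  X         M         D         J
  Initial     5.015    0.4051     1.488   0.01125
  Change  -4.5173e-04 -0.001355 -9.0346e-04  0.001355
  Equil       5.014    0.4038     1.488   0.01261
  solve Keq expr → x = 4.5173e-04; check Q = 2.7430e-06
Then add 0.01158 M of J.
Step 3:
                  X         M         D         J
  Initial     5.014    0.4038     1.488   0.02419
  Change   0.003728   0.01118  0.007456  -0.01118
  Equil       5.018     0.415     1.495     0.013
  solve Keq expr → x = -0.003728; check Q = 2.7430e-06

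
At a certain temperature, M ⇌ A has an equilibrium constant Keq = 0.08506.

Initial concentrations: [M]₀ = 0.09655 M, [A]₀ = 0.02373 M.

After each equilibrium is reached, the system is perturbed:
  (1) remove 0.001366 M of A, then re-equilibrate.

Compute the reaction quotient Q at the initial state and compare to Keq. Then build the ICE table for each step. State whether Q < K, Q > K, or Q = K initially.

Q₀ = 0.2458 vs Keq = 0.08506 ⇒ Q>K, reverse
Step 1:
                  M         A
  Initial   0.09655   0.02373
  Change     0.0143   -0.0143
  Equil      0.1109  0.009429
  solve Keq expr → x = -0.0143; check Q = 0.08506
Then remove 0.001366 M of A.
Step 2:
                  M         A
  Initial    0.1109  0.008063
  Change  -0.001259  0.001259
  Equil      0.1096  0.009322
  solve Keq expr → x = 0.001259; check Q = 0.08506

Q₀ = 0.2458; Q > K (proceeds reverse)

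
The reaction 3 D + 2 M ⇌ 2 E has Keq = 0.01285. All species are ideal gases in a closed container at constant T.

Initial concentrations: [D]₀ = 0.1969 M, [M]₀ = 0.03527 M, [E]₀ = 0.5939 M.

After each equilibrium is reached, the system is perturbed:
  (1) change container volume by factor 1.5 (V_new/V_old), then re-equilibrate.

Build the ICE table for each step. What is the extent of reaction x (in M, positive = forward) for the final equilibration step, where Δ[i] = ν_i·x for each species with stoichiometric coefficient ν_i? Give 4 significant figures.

x = -0.008424 M

Q₀ = 3.7143e+04 vs Keq = 0.01285 ⇒ Q>K, reverse
Step 1:
                   D          M          E
  init        0.1969    0.03527     0.5939
  Δ           0.7957     0.5305    -0.5305
  eq          0.9926     0.5657    0.06342
  solve Keq expr → x = -0.2652; check Q = 0.01285
Then change container volume by factor 1.5 (V_new/V_old).
Step 2:
                   D          M          E
  init        0.6617     0.3772    0.04228
  Δ          0.02527    0.01685   -0.01685
  eq           0.687      0.394    0.02543
  solve Keq expr → x = -0.008424; check Q = 0.01285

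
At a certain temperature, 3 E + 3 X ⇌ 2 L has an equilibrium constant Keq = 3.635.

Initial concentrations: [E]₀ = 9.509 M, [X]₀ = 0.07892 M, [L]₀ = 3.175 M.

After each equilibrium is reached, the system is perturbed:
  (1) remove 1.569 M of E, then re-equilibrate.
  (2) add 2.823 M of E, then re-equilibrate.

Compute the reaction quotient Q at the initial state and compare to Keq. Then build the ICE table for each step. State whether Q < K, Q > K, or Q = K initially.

Q₀ = 23.85; Q > K (proceeds reverse)

Q₀ = 23.85 vs Keq = 3.635 ⇒ Q>K, reverse
Step 1:
                   E          X          L
  I            9.509    0.07892      3.175
  C          0.06644    0.06644   -0.04429
  E            9.575     0.1454      3.131
  solve Keq expr → x = -0.02215; check Q = 3.635
Then remove 1.569 M of E.
Step 2:
                   E          X          L
  I            8.006     0.1454      3.131
  C          0.02723    0.02723   -0.01815
  E            8.034     0.1726      3.113
  solve Keq expr → x = -0.009075; check Q = 3.635
Then add 2.823 M of E.
Step 3:
                   E          X          L
  I            10.86     0.1726      3.113
  C         -0.04356   -0.04356    0.02904
  E            10.81      0.129      3.142
  solve Keq expr → x = 0.01452; check Q = 3.635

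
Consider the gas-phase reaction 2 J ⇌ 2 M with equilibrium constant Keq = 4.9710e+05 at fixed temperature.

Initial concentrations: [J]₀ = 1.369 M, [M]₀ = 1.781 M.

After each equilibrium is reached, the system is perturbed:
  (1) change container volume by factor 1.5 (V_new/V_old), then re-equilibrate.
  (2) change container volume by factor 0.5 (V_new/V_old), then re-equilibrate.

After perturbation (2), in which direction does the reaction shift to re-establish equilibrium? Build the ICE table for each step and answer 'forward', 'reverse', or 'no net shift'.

Q₀ = 1.692 vs Keq = 4.9710e+05 ⇒ Q<K, forward
Step 1:
                    J           M
  Initial       1.369       1.781
  Change       -1.365       1.365
  Equil      0.004461       3.146
  solve Keq expr → x = 0.6823; check Q = 4.9710e+05
Then change container volume by factor 1.5 (V_new/V_old).
Step 2:
                    J           M
  Initial    0.002974       2.097
  Change            0           0
  Equil      0.002974       2.097
  solve Keq expr → x = 0; check Q = 4.9710e+05
Then change container volume by factor 0.5 (V_new/V_old).
Step 3:
                    J           M
  Initial    0.005949       4.194
  Change            0           0
  Equil      0.005949       4.194
  solve Keq expr → x = 0; check Q = 4.9710e+05

Direction: no net shift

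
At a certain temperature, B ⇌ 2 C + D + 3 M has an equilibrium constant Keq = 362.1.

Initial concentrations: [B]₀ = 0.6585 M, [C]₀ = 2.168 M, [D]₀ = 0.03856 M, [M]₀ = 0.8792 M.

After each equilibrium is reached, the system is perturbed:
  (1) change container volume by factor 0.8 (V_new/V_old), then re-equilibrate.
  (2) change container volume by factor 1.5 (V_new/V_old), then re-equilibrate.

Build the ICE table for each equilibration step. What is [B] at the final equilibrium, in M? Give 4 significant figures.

Q₀ = 0.1871 vs Keq = 362.1 ⇒ Q<K, forward
Step 1:
                   B          C          D          M
  I           0.6585      2.168    0.03856     0.8792
  C          -0.4817     0.9633     0.4817      1.445
  E           0.1768      3.131     0.5202      2.324
  solve Keq expr → x = 0.4817; check Q = 362.1
Then change container volume by factor 0.8 (V_new/V_old).
Step 2:
                   B          C          D          M
  I           0.2211      3.914     0.6503      2.905
  C           0.1152    -0.2304    -0.1152    -0.3456
  E           0.3363      3.684     0.5351       2.56
  solve Keq expr → x = -0.1152; check Q = 362.1
Then change container volume by factor 1.5 (V_new/V_old).
Step 3:
                   B          C          D          M
  I           0.2242      2.456     0.3567      1.706
  C          -0.1316     0.2633     0.1316     0.3949
  E          0.09252      2.719     0.4884      2.101
  solve Keq expr → x = 0.1316; check Q = 362.1

[B]_eq = 0.09252 M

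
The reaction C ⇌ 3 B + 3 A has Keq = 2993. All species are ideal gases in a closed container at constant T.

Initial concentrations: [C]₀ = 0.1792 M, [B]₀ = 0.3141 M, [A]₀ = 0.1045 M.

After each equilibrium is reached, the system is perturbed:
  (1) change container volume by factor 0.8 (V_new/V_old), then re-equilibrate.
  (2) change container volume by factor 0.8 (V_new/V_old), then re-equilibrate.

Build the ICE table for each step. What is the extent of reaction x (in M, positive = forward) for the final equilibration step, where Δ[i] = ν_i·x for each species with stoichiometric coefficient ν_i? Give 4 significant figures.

Q₀ = 1.9734e-04 vs Keq = 2993 ⇒ Q<K, forward
Step 1:
                  C         B         A
  init       0.1792    0.3141    0.1045
  Δ         -0.1791    0.5374    0.5374
  eq      5.4573e-05    0.8515    0.6419
  solve Keq expr → x = 0.1791; check Q = 2993
Then change container volume by factor 0.8 (V_new/V_old).
Step 2:
                  C         B         A
  init    6.8216e-05     1.064    0.8024
  Δ       1.3939e-04 -4.1818e-04 -4.1818e-04
  eq      2.0761e-04     1.064     0.802
  solve Keq expr → x = -1.3939e-04; check Q = 2993
Then change container volume by factor 0.8 (V_new/V_old).
Step 3:
                  C         B         A
  init    2.5951e-04      1.33     1.003
  Δ       5.2592e-04 -0.001578 -0.001578
  eq      7.8543e-04     1.328     1.001
  solve Keq expr → x = -5.2592e-04; check Q = 2993

x = -5.2592e-04 M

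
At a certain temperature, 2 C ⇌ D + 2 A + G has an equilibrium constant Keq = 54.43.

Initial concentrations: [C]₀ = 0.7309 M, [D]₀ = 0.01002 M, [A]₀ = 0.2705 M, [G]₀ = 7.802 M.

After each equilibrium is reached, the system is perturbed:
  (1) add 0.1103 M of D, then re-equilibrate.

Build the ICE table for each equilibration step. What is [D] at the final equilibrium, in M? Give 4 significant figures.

[D]_eq = 0.3888 M

Q₀ = 0.01071 vs Keq = 54.43 ⇒ Q<K, forward
Step 1:
                   C          D          A          G
  I           0.7309    0.01002     0.2705      7.802
  C          -0.5589     0.2795     0.5589     0.2795
  E            0.172     0.2895     0.8294      8.081
  solve Keq expr → x = 0.2795; check Q = 54.43
Then add 0.1103 M of D.
Step 2:
                   C          D          A          G
  I            0.172     0.3998     0.8294      8.081
  C          0.02193   -0.01097   -0.02193   -0.01097
  E           0.1939     0.3888     0.8075      8.071
  solve Keq expr → x = -0.01097; check Q = 54.43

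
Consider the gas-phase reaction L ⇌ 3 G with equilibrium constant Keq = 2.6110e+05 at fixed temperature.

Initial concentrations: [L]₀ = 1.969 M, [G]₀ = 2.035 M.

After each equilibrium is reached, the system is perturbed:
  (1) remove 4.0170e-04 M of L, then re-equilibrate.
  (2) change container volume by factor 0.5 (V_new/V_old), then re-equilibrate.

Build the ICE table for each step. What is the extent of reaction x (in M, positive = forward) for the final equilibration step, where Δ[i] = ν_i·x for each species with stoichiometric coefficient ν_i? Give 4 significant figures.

Q₀ = 4.28 vs Keq = 2.6110e+05 ⇒ Q<K, forward
Step 1:
                   L          G
  init         1.969      2.035
  Δ           -1.967      5.901
  eq        0.001914      7.936
  solve Keq expr → x = 1.967; check Q = 2.6110e+05
Then remove 4.0170e-04 M of L.
Step 2:
                   L          G
  init      0.001513      7.936
  Δ       4.0083e-04  -0.001202
  eq        0.001914      7.935
  solve Keq expr → x = -4.0083e-04; check Q = 2.6110e+05
Then change container volume by factor 0.5 (V_new/V_old).
Step 3:
                   L          G
  init      0.003827      15.87
  Δ          0.01138   -0.03415
  eq         0.01521      15.84
  solve Keq expr → x = -0.01138; check Q = 2.6110e+05

x = -0.01138 M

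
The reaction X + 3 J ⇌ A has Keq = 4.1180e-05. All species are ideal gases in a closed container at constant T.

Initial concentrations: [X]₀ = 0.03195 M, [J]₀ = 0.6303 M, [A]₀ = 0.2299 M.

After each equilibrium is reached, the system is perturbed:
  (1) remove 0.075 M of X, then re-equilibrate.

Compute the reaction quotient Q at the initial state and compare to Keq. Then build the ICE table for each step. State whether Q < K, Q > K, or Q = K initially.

Q₀ = 28.74 vs Keq = 4.1180e-05 ⇒ Q>K, reverse
Step 1:
                   X          J          A
  init       0.03195     0.6303     0.2299
  Δ           0.2299     0.6896    -0.2299
  eq          0.2618       1.32 2.4794e-05
  solve Keq expr → x = -0.2299; check Q = 4.1180e-05
Then remove 0.075 M of X.
Step 2:
                   X          J          A
  init        0.1868       1.32 2.4794e-05
  Δ       7.1007e-06 2.1302e-05 -7.1007e-06
  eq          0.1868       1.32 1.7693e-05
  solve Keq expr → x = -7.1007e-06; check Q = 4.1180e-05

Q₀ = 28.74; Q > K (proceeds reverse)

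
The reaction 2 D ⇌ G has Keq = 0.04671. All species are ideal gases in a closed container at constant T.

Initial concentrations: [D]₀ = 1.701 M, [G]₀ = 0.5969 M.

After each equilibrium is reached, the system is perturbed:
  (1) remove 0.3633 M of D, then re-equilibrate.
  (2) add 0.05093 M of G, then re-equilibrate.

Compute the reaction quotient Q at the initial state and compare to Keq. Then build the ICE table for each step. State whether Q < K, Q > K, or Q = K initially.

Q₀ = 0.2063; Q > K (proceeds reverse)

Q₀ = 0.2063 vs Keq = 0.04671 ⇒ Q>K, reverse
Step 1:
                  D         G
  init        1.701    0.5969
  Δ           0.669   -0.3345
  eq           2.37    0.2624
  solve Keq expr → x = -0.3345; check Q = 0.04671
Then remove 0.3633 M of D.
Step 2:
                  D         G
  init        2.007    0.2624
  Δ          0.1073  -0.05363
  eq          2.114    0.2087
  solve Keq expr → x = -0.05363; check Q = 0.04671
Then add 0.05093 M of G.
Step 3:
                  D         G
  init        2.114    0.2597
  Δ         0.07267  -0.03633
  eq          2.187    0.2233
  solve Keq expr → x = -0.03633; check Q = 0.04671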